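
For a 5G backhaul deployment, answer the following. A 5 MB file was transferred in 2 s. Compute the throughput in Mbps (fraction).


Given: file = 5 MB, time = 2 s
File in Mb = 5 * 8 = 40 Mb
Throughput = 40 / 2 Mbps
Throughput = 20 Mbps

20


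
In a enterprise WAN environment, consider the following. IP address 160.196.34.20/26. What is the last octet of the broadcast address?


Given: IP = 160.196.34.20, prefix = /26
Host bits = 32 - 26 = 6
Network last octet = 20 AND mask = 0
Host part size = 2^6 - 1 = 63
Broadcast last octet = 0 OR 63 = 63

63


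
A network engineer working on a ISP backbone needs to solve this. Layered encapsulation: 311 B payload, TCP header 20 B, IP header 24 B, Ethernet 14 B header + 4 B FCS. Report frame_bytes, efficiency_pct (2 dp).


TCP segment = 311 + 20 = 331 B
IP packet = 331 + 24 = 355 B
Ethernet frame = 355 + 14 + 4 = 373 B
Efficiency = app / frame = 311 / 373 = 0.833780 = 83.3780% -> 83.38% (2 dp)

373, 83.38


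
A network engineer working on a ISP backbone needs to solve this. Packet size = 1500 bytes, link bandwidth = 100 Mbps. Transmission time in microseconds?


Given: packet = 1500 bytes, bandwidth = 100 Mbps
Packet in bits = 1500 * 8 = 12000 bits
Bandwidth = 100 * 10^6 = 100000000 bps
Time = 12000 / 100000000 seconds
Time in us = 12000 * 10^6 / 100000000 = 120

120


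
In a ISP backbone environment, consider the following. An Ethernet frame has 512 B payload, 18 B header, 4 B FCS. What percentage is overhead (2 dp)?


Given: payload = 512 B, header = 18 B, trailer = 4 B
Overhead bytes = header + trailer = 18 + 4 = 22
Total frame = payload + overhead = 512 + 22 = 534
Overhead % = 22 / 534 * 100 = 4.1199% -> 4.12% (2 dp)

4.12


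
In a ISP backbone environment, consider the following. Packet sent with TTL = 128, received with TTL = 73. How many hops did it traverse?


Given: initial TTL = 128, received TTL = 73
Hops = initial TTL - received TTL
Hops = 128 - 73 = 55

55


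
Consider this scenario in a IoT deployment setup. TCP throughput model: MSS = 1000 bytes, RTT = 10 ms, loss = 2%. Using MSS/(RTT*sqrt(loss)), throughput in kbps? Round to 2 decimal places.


Given: MSS = 1000 bytes, RTT = 10 ms, loss = 2%
RTT in seconds = 10 / 1000 = 0.01
Loss rate = 2% = 0.02
sqrt(loss) = sqrt(0.02) = 0.141421356237
Throughput (bytes/s) = 1000 / (0.01 * 0.141421356237) = 707106.7812
Throughput (kbps) = 707106.7812 * 8 / 1000 = 5656.854249 -> 5656.85 kbps (2 dp)

5656.85


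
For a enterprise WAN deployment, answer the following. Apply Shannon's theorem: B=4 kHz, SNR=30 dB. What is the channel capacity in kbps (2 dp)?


Given: B = 4 kHz, SNR = 30 dB
SNR linear = 10^(30/10) = 1000
1 + SNR = 1001
log2(1001) = 9.9672262588
C = 4 * 1000 * 9.9672262588 = 39868.9050 bps
C = 39.868905 kbps -> 39.87 kbps (2 dp)

39.87


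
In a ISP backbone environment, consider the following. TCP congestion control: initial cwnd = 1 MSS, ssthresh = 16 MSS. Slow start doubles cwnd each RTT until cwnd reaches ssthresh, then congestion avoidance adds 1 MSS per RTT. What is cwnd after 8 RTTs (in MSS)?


RTT 0: cwnd = 1 MSS (initial)
RTT 1: cwnd = 2 MSS (slow start, doubled)
RTT 2: cwnd = 4 MSS (slow start, doubled)
RTT 3: cwnd = 8 MSS (slow start, doubled)
RTT 4: cwnd = 16 MSS (slow start, doubled)
RTT 5: cwnd = 17 MSS (congestion avoidance, +1)
RTT 6: cwnd = 18 MSS (congestion avoidance, +1)
RTT 7: cwnd = 19 MSS (congestion avoidance, +1)
RTT 8: cwnd = 20 MSS (congestion avoidance, +1)

20


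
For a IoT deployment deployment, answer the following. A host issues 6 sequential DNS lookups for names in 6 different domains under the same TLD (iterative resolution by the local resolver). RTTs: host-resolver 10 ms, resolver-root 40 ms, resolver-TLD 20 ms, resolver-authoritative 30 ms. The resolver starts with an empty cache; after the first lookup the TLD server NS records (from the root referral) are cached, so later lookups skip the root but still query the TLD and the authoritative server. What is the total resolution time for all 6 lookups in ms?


Lookup 1 (cold cache): local + root + TLD + auth = 10 + 40 + 20 + 30 = 100 ms
Lookups 2..6 (TLD NS cached -> skip root; new domain -> still ask TLD and auth): local + TLD + auth = 10 + 20 + 30 = 60 ms each
Remaining 5 lookups: 5 * 60 = 300 ms
Total = 100 + 300 = 400 ms

400


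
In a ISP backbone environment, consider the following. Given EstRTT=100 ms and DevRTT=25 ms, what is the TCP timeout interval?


Given: EstRTT = 100 ms, DevRTT = 25 ms
Timeout = EstRTT + 4 * DevRTT
4 * DevRTT = 4 * 25 = 100
Timeout = 100 + 100 = 200 ms

200


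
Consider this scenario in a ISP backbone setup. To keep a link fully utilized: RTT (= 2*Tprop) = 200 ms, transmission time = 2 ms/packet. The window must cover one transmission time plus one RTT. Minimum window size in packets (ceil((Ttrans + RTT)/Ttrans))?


Given: Ttrans = 2 ms, RTT = 200 ms (= 2 * Tprop, Tprop = 100 ms)
Time until first ACK returns = Ttrans + RTT = 2 + 200 = 202 ms
Need W * Ttrans >= Ttrans + RTT  ->  W >= (Ttrans + RTT) / Ttrans
(Ttrans + RTT) / Ttrans = 202 / 2 = 101
W_min = ceil(101) = 101

101


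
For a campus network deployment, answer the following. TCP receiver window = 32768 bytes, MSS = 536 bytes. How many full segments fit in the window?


Given: RWND = 32768 bytes, MSS = 536 bytes
Full segments = floor(RWND / MSS)
Full segments = floor(32768 / 536)
Full segments = floor(61.1343) = 61

61


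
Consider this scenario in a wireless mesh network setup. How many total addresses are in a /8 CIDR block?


Given: CIDR prefix /8
Host bits = 32 - 8 = 24
Total addresses = 2^24 = 16777216

16777216


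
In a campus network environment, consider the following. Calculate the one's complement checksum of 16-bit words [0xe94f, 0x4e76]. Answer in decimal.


Given words: [0xe94f, 0x4e76]
Step 1: Sum all words
Raw sum = 59727 + 20086 = 79813
Step 2: Fold carry: (14277 + 1) = 14278
One's complement = ~14278 & 0xFFFF = 51257

51257


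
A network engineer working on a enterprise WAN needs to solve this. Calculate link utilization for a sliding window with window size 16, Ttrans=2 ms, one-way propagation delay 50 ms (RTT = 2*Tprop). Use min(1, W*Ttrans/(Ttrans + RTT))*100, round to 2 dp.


Given: W = 16, Ttrans = 2 ms, RTT = 100 ms (= 2 * Tprop, Tprop = 50 ms)
Cycle time = Ttrans + RTT = 2 + 100 = 102 ms (first packet sent until its ACK returns)
W * Ttrans = 16 * 2 = 32 ms of sending per cycle
W * Ttrans / (Ttrans + RTT) = 32 / 102 = 0.313725
U = min(1, 0.313725) = 0.313725
U% = 31.37%

31.37


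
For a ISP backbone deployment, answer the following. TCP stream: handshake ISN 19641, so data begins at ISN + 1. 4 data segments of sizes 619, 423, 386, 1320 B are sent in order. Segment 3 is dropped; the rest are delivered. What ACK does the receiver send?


SYN uses sequence number 19641; first data byte = ISN + 1 = 19642.
Segment 1: SEQ = 19642, len = 619 B, covers [19642, 20260]
Segment 2: SEQ = 20261, len = 423 B, covers [20261, 20683]
Segment 3: SEQ = 20684, len = 386 B, covers [20684, 21069] [LOST]
Segment 4: SEQ = 21070, len = 1320 B, covers [21070, 22389]
In-order data received: bytes [19642, 20683] (segments 1..2).
Segment 3 missing -> gap begins at byte 20684; later segments buffered out of order.
Cumulative ACK = next expected in-order byte = 19642 + 619 + 423 = 20684

20684


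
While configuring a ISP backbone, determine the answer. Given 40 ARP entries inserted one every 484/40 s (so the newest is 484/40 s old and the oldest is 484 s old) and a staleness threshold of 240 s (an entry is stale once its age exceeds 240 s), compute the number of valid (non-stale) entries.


Ages are k * 484/40 s for k = 1..40 (spacing = 12.1000 s).
Entry k is valid iff k * 484/40 <= 240 iff k <= 40 * 240 / 484 = 19.8347
n_valid = floor(19.8347) = 19
(n_stale = 40 - 19 = 21)

19


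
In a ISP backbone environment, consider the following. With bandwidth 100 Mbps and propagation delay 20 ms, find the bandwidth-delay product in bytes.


Given: bandwidth = 100 Mbps, delay = 20 ms
BDP in bits = 100 * 10^6 * 20 / 1000
BDP in bits = 2000000
BDP in bytes = 2000000 / 8 = 250000

250000


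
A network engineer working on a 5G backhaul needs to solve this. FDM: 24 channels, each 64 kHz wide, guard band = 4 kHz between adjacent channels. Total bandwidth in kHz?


Given: 24 channels, 64 kHz each, guard = 4 kHz
Channel bandwidth = 24 * 64 = 1536 kHz
Guard bands = 23 gaps * 4 kHz = 92 kHz
Total = 1536 + 92 = 1628 kHz

1628


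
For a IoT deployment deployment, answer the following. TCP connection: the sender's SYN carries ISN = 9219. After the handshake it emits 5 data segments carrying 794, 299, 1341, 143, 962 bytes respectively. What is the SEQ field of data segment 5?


The SYN occupies sequence number ISN = 9219, so the first data byte is ISN + 1 = 9220.
SEQ of data segment i = (ISN + 1) + sum of payload sizes of segments 1..i-1.
Segment 1: SEQ = 9220, payload = 794 bytes
Segment 2: SEQ = 10014, payload = 299 bytes
Segment 3: SEQ = 10313, payload = 1341 bytes
Segment 4: SEQ = 11654, payload = 143 bytes
Segment 5: SEQ = 11797, payload = 962 bytes
SEQ of segment 5 = 9220 + 794 + 299 + 1341 + 143 = 11797

11797


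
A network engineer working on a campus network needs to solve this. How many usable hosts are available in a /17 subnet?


Given: subnet mask /17
Host bits = 32 - 17 = 15
Total addresses = 2^15 = 32768
Usable hosts = 32768 - 2 (network + broadcast) = 32766

32766


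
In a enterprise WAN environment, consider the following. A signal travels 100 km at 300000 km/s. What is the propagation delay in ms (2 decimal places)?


Given: distance = 100 km, speed = 300000 km/s
Delay = distance / speed = 100 / 300000 seconds
Delay in ms = 100 * 1000 / 300000
Delay = 0.3333 ms
Rounded to 2 dp = 0.33 ms

0.33


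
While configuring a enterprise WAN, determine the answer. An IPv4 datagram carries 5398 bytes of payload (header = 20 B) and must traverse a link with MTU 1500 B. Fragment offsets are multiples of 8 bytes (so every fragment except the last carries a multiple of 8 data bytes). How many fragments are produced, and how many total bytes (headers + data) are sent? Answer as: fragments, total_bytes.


Max data per non-final fragment = floor((MTU - header)/8)*8 = floor((1500 - 20)/8)*8 = floor(1480/8)*8 = 1480 B
Final fragment needs no 8-byte alignment: it can carry up to MTU - header = 1480 B
Non-final fragments needed = ceil((payload - 1480) / 1480) = ceil(3918/1480) = ceil(2.6473) = 3
Number of fragments = 3 + 1 = 4
Fragment sizes (data): 3 * 1480 B + 958 B (last, 958 <= 1480 OK)
Total bytes sent = payload + n_frags * header = 5398 + 4*20 = 5398 + 80 = 5478 B

4, 5478


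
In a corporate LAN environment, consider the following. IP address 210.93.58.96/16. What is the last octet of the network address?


Given: IP = 210.93.58.96, prefix = /16
Subnet mask = 255.255.0.0
Last octet of IP: 96
Last octet of mask: 0
Network last octet = 96 AND 0 = 0

0


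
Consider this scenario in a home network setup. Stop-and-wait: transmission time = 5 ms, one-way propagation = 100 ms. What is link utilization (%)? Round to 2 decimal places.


Given: Ttrans = 5 ms, Tprop = 100 ms
RTT = 2 * Tprop = 2 * 100 = 200 ms
U = Ttrans / (Ttrans + RTT)
U = 5 / (5 + 200)
U = 5 / 205 = 0.02439
U% = 2.44%

2.44


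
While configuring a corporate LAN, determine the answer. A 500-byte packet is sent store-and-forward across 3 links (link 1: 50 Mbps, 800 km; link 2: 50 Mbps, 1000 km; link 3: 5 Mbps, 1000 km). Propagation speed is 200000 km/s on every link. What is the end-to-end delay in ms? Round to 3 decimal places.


Packet = 500 bytes = 4000 bits. Store-and-forward: sum (t_trans + t_prop) per link.
Link 1: t_trans = 4000/(50*10^6) s = 0.0800 ms; t_prop = 800/200000 s = 4.0000 ms; subtotal = 4.0800 ms
Link 2: t_trans = 4000/(50*10^6) s = 0.0800 ms; t_prop = 1000/200000 s = 5.0000 ms; subtotal = 5.0800 ms
Link 3: t_trans = 4000/(5*10^6) s = 0.8000 ms; t_prop = 1000/200000 s = 5.0000 ms; subtotal = 5.8000 ms
End-to-end = 4.0800 + 5.0800 + 5.8000 = 14.9600 ms -> 14.960 ms (3 dp)

14.960


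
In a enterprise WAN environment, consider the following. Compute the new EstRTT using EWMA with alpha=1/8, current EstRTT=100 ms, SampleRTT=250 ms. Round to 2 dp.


Given: EstRTT = 100 ms, SampleRTT = 250 ms, alpha = 1/8
New EstRTT = (1 - alpha) * EstRTT + alpha * SampleRTT
(7/8) * 100 = 87.5
(1/8) * 250 = 31.25
New EstRTT = 87.5 + 31.25 = 118.75 ms -> 118.75 ms (2 dp)

118.75


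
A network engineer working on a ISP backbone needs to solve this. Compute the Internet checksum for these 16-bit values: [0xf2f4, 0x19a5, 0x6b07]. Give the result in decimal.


Given words: [0xf2f4, 0x19a5, 0x6b07]
Step 1: Sum all words
Raw sum = 62196 + 6565 + 27399 = 96160
Step 2: Fold carry: (30624 + 1) = 30625
One's complement = ~30625 & 0xFFFF = 34910

34910


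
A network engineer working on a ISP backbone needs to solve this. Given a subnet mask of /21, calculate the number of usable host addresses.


Given: subnet mask /21
Host bits = 32 - 21 = 11
Total addresses = 2^11 = 2048
Usable hosts = 2048 - 2 (network + broadcast) = 2046

2046


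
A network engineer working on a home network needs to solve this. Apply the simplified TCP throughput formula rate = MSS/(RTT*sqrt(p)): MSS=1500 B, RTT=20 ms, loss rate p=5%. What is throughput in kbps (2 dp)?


Given: MSS = 1500 bytes, RTT = 20 ms, loss = 5%
RTT in seconds = 20 / 1000 = 0.02
Loss rate = 5% = 0.05
sqrt(loss) = sqrt(0.05) = 0.223606797750
Throughput (bytes/s) = 1500 / (0.02 * 0.223606797750) = 335410.1966
Throughput (kbps) = 335410.1966 * 8 / 1000 = 2683.281573 -> 2683.28 kbps (2 dp)

2683.28


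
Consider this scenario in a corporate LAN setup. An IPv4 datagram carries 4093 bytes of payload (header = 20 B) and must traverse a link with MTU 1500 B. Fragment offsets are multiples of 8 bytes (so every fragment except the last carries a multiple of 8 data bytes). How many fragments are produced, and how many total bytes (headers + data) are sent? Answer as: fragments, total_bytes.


Max data per non-final fragment = floor((MTU - header)/8)*8 = floor((1500 - 20)/8)*8 = floor(1480/8)*8 = 1480 B
Final fragment needs no 8-byte alignment: it can carry up to MTU - header = 1480 B
Non-final fragments needed = ceil((payload - 1480) / 1480) = ceil(2613/1480) = ceil(1.7655) = 2
Number of fragments = 2 + 1 = 3
Fragment sizes (data): 2 * 1480 B + 1133 B (last, 1133 <= 1480 OK)
Total bytes sent = payload + n_frags * header = 4093 + 3*20 = 4093 + 60 = 4153 B

3, 4153


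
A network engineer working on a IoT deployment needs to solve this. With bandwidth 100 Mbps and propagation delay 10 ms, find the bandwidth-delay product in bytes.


Given: bandwidth = 100 Mbps, delay = 10 ms
BDP in bits = 100 * 10^6 * 10 / 1000
BDP in bits = 1000000
BDP in bytes = 1000000 / 8 = 125000

125000


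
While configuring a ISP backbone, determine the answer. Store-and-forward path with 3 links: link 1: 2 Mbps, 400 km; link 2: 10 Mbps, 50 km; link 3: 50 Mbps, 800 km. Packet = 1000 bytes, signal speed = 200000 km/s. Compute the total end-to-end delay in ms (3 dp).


Packet = 1000 bytes = 8000 bits. Store-and-forward: sum (t_trans + t_prop) per link.
Link 1: t_trans = 8000/(2*10^6) s = 4.0000 ms; t_prop = 400/200000 s = 2.0000 ms; subtotal = 6.0000 ms
Link 2: t_trans = 8000/(10*10^6) s = 0.8000 ms; t_prop = 50/200000 s = 0.2500 ms; subtotal = 1.0500 ms
Link 3: t_trans = 8000/(50*10^6) s = 0.1600 ms; t_prop = 800/200000 s = 4.0000 ms; subtotal = 4.1600 ms
End-to-end = 6.0000 + 1.0500 + 4.1600 = 11.2100 ms -> 11.210 ms (3 dp)

11.210


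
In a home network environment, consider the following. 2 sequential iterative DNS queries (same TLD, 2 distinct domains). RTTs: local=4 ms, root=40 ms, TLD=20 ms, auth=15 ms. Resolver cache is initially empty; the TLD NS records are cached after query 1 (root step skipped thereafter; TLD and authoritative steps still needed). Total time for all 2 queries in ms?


Lookup 1 (cold cache): local + root + TLD + auth = 4 + 40 + 20 + 15 = 79 ms
Lookups 2..2 (TLD NS cached -> skip root; new domain -> still ask TLD and auth): local + TLD + auth = 4 + 20 + 15 = 39 ms each
Remaining 1 lookups: 1 * 39 = 39 ms
Total = 79 + 39 = 118 ms

118


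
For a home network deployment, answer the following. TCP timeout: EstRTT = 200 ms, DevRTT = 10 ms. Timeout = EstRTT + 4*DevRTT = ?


Given: EstRTT = 200 ms, DevRTT = 10 ms
Timeout = EstRTT + 4 * DevRTT
4 * DevRTT = 4 * 10 = 40
Timeout = 200 + 40 = 240 ms

240


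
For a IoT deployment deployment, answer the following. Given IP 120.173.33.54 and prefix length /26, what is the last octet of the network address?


Given: IP = 120.173.33.54, prefix = /26
Subnet mask = 255.255.255.192
Last octet of IP: 54
Last octet of mask: 192
Network last octet = 54 AND 192 = 0

0


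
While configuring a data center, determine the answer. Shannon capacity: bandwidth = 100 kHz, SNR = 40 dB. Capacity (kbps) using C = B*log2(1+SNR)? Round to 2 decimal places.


Given: B = 100 kHz, SNR = 40 dB
SNR linear = 10^(40/10) = 10000
1 + SNR = 10001
log2(10001) = 13.2878566418
C = 100 * 1000 * 13.2878566418 = 1328785.6642 bps
C = 1328.785664 kbps -> 1328.79 kbps (2 dp)

1328.79


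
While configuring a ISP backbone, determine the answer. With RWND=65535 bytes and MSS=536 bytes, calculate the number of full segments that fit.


Given: RWND = 65535 bytes, MSS = 536 bytes
Full segments = floor(RWND / MSS)
Full segments = floor(65535 / 536)
Full segments = floor(122.2668) = 122

122


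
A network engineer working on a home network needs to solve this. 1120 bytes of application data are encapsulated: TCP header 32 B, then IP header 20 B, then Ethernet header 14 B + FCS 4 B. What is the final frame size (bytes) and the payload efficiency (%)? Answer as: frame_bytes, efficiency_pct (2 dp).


TCP segment = 1120 + 32 = 1152 B
IP packet = 1152 + 20 = 1172 B
Ethernet frame = 1172 + 14 + 4 = 1190 B
Efficiency = app / frame = 1120 / 1190 = 0.941176 = 94.1176% -> 94.12% (2 dp)

1190, 94.12


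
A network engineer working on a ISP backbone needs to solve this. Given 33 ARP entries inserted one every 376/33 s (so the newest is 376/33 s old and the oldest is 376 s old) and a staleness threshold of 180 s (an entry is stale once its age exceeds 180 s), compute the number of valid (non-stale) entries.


Ages are k * 376/33 s for k = 1..33 (spacing = 11.3939 s).
Entry k is valid iff k * 376/33 <= 180 iff k <= 33 * 180 / 376 = 15.7979
n_valid = floor(15.7979) = 15
(n_stale = 33 - 15 = 18)

15


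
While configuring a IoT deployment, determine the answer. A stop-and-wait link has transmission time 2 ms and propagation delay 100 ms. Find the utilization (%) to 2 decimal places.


Given: Ttrans = 2 ms, Tprop = 100 ms
RTT = 2 * Tprop = 2 * 100 = 200 ms
U = Ttrans / (Ttrans + RTT)
U = 2 / (2 + 200)
U = 2 / 202 = 0.009901
U% = 0.99%

0.99


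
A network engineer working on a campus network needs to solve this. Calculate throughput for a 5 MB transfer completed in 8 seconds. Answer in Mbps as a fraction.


Given: file = 5 MB, time = 8 s
File in Mb = 5 * 8 = 40 Mb
Throughput = 40 / 8 Mbps
Throughput = 5 Mbps

5


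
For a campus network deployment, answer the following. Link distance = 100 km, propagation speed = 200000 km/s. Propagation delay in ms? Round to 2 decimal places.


Given: distance = 100 km, speed = 200000 km/s
Delay = distance / speed = 100 / 200000 seconds
Delay in ms = 100 * 1000 / 200000
Delay = 0.5000 ms
Rounded to 2 dp = 0.50 ms

0.50


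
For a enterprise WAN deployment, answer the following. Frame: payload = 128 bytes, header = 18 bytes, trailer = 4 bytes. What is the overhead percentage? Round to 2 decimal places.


Given: payload = 128 B, header = 18 B, trailer = 4 B
Overhead bytes = header + trailer = 18 + 4 = 22
Total frame = payload + overhead = 128 + 22 = 150
Overhead % = 22 / 150 * 100 = 14.6667% -> 14.67% (2 dp)

14.67


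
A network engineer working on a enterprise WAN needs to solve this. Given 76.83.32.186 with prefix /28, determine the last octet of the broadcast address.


Given: IP = 76.83.32.186, prefix = /28
Host bits = 32 - 28 = 4
Network last octet = 186 AND mask = 176
Host part size = 2^4 - 1 = 15
Broadcast last octet = 176 OR 15 = 191

191


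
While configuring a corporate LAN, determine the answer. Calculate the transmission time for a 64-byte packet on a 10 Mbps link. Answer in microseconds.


Given: packet = 64 bytes, bandwidth = 10 Mbps
Packet in bits = 64 * 8 = 512 bits
Bandwidth = 10 * 10^6 = 10000000 bps
Time = 512 / 10000000 seconds
Time in us = 512 * 10^6 / 10000000 = 51.2

51.2


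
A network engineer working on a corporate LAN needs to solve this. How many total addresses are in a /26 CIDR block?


Given: CIDR prefix /26
Host bits = 32 - 26 = 6
Total addresses = 2^6 = 64

64


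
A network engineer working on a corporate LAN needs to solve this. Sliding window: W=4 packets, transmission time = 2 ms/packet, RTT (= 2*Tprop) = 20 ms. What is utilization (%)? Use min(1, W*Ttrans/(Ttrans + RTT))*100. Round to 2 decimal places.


Given: W = 4, Ttrans = 2 ms, RTT = 20 ms (= 2 * Tprop, Tprop = 10 ms)
Cycle time = Ttrans + RTT = 2 + 20 = 22 ms (first packet sent until its ACK returns)
W * Ttrans = 4 * 2 = 8 ms of sending per cycle
W * Ttrans / (Ttrans + RTT) = 8 / 22 = 0.363636
U = min(1, 0.363636) = 0.363636
U% = 36.36%

36.36


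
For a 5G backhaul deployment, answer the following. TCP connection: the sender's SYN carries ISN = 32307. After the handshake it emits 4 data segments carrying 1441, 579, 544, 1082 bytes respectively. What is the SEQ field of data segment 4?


The SYN occupies sequence number ISN = 32307, so the first data byte is ISN + 1 = 32308.
SEQ of data segment i = (ISN + 1) + sum of payload sizes of segments 1..i-1.
Segment 1: SEQ = 32308, payload = 1441 bytes
Segment 2: SEQ = 33749, payload = 579 bytes
Segment 3: SEQ = 34328, payload = 544 bytes
Segment 4: SEQ = 34872, payload = 1082 bytes
SEQ of segment 4 = 32308 + 1441 + 579 + 544 = 34872

34872


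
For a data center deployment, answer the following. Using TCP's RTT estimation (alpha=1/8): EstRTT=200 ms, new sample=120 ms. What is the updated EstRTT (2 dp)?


Given: EstRTT = 200 ms, SampleRTT = 120 ms, alpha = 1/8
New EstRTT = (1 - alpha) * EstRTT + alpha * SampleRTT
(7/8) * 200 = 175
(1/8) * 120 = 15
New EstRTT = 175 + 15 = 190 ms -> 190.00 ms (2 dp)

190.00


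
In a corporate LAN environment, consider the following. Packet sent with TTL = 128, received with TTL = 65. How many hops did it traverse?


Given: initial TTL = 128, received TTL = 65
Hops = initial TTL - received TTL
Hops = 128 - 65 = 63

63


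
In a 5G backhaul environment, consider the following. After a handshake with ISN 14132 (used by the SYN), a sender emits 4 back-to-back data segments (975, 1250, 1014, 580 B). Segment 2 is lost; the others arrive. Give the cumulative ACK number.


SYN uses sequence number 14132; first data byte = ISN + 1 = 14133.
Segment 1: SEQ = 14133, len = 975 B, covers [14133, 15107]
Segment 2: SEQ = 15108, len = 1250 B, covers [15108, 16357] [LOST]
Segment 3: SEQ = 16358, len = 1014 B, covers [16358, 17371]
Segment 4: SEQ = 17372, len = 580 B, covers [17372, 17951]
In-order data received: bytes [14133, 15107] (segments 1..1).
Segment 2 missing -> gap begins at byte 15108; later segments buffered out of order.
Cumulative ACK = next expected in-order byte = 14133 + 975 = 15108

15108


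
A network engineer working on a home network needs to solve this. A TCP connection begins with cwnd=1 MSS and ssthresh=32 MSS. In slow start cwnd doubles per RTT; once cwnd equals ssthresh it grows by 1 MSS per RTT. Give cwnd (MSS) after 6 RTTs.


RTT 0: cwnd = 1 MSS (initial)
RTT 1: cwnd = 2 MSS (slow start, doubled)
RTT 2: cwnd = 4 MSS (slow start, doubled)
RTT 3: cwnd = 8 MSS (slow start, doubled)
RTT 4: cwnd = 16 MSS (slow start, doubled)
RTT 5: cwnd = 32 MSS (slow start, doubled)
RTT 6: cwnd = 33 MSS (congestion avoidance, +1)

33


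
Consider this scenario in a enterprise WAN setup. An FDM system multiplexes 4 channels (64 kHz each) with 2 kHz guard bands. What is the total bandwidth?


Given: 4 channels, 64 kHz each, guard = 2 kHz
Channel bandwidth = 4 * 64 = 256 kHz
Guard bands = 3 gaps * 2 kHz = 6 kHz
Total = 256 + 6 = 262 kHz

262


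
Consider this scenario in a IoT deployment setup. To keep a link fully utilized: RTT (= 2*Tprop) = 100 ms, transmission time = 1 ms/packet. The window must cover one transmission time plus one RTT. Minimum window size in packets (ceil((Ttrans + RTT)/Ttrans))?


Given: Ttrans = 1 ms, RTT = 100 ms (= 2 * Tprop, Tprop = 50 ms)
Time until first ACK returns = Ttrans + RTT = 1 + 100 = 101 ms
Need W * Ttrans >= Ttrans + RTT  ->  W >= (Ttrans + RTT) / Ttrans
(Ttrans + RTT) / Ttrans = 101 / 1 = 101
W_min = ceil(101) = 101

101


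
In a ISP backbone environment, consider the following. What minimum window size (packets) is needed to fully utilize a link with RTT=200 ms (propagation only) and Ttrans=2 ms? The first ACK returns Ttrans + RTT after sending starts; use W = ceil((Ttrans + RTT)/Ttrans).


Given: Ttrans = 2 ms, RTT = 200 ms (= 2 * Tprop, Tprop = 100 ms)
Time until first ACK returns = Ttrans + RTT = 2 + 200 = 202 ms
Need W * Ttrans >= Ttrans + RTT  ->  W >= (Ttrans + RTT) / Ttrans
(Ttrans + RTT) / Ttrans = 202 / 2 = 101
W_min = ceil(101) = 101

101


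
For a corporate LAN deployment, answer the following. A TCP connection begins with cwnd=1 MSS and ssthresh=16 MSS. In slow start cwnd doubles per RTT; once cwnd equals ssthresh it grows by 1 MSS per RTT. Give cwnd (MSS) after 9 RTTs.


RTT 0: cwnd = 1 MSS (initial)
RTT 1: cwnd = 2 MSS (slow start, doubled)
RTT 2: cwnd = 4 MSS (slow start, doubled)
RTT 3: cwnd = 8 MSS (slow start, doubled)
RTT 4: cwnd = 16 MSS (slow start, doubled)
RTT 5: cwnd = 17 MSS (congestion avoidance, +1)
RTT 6: cwnd = 18 MSS (congestion avoidance, +1)
RTT 7: cwnd = 19 MSS (congestion avoidance, +1)
RTT 8: cwnd = 20 MSS (congestion avoidance, +1)
RTT 9: cwnd = 21 MSS (congestion avoidance, +1)

21


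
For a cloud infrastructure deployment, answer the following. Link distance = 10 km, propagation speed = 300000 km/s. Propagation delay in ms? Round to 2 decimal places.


Given: distance = 10 km, speed = 300000 km/s
Delay = distance / speed = 10 / 300000 seconds
Delay in ms = 10 * 1000 / 300000
Delay = 0.0333 ms
Rounded to 2 dp = 0.03 ms

0.03


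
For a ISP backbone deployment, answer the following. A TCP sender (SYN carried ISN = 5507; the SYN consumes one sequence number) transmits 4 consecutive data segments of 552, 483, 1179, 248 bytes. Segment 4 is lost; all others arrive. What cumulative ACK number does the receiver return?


SYN uses sequence number 5507; first data byte = ISN + 1 = 5508.
Segment 1: SEQ = 5508, len = 552 B, covers [5508, 6059]
Segment 2: SEQ = 6060, len = 483 B, covers [6060, 6542]
Segment 3: SEQ = 6543, len = 1179 B, covers [6543, 7721]
Segment 4: SEQ = 7722, len = 248 B, covers [7722, 7969] [LOST]
In-order data received: bytes [5508, 7721] (segments 1..3).
Segment 4 missing -> gap begins at byte 7722.
Cumulative ACK = next expected in-order byte = 5508 + 552 + 483 + 1179 = 7722

7722


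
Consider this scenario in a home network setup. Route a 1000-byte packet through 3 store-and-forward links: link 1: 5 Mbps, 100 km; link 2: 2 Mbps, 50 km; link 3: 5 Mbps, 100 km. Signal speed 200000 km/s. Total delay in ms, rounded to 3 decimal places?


Packet = 1000 bytes = 8000 bits. Store-and-forward: sum (t_trans + t_prop) per link.
Link 1: t_trans = 8000/(5*10^6) s = 1.6000 ms; t_prop = 100/200000 s = 0.5000 ms; subtotal = 2.1000 ms
Link 2: t_trans = 8000/(2*10^6) s = 4.0000 ms; t_prop = 50/200000 s = 0.2500 ms; subtotal = 4.2500 ms
Link 3: t_trans = 8000/(5*10^6) s = 1.6000 ms; t_prop = 100/200000 s = 0.5000 ms; subtotal = 2.1000 ms
End-to-end = 2.1000 + 4.2500 + 2.1000 = 8.4500 ms -> 8.450 ms (3 dp)

8.450


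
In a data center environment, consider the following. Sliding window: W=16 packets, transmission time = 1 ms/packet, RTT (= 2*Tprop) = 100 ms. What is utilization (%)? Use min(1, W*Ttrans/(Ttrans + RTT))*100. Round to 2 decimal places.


Given: W = 16, Ttrans = 1 ms, RTT = 100 ms (= 2 * Tprop, Tprop = 50 ms)
Cycle time = Ttrans + RTT = 1 + 100 = 101 ms (first packet sent until its ACK returns)
W * Ttrans = 16 * 1 = 16 ms of sending per cycle
W * Ttrans / (Ttrans + RTT) = 16 / 101 = 0.158416
U = min(1, 0.158416) = 0.158416
U% = 15.84%

15.84


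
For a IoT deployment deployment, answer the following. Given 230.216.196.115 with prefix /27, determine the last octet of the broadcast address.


Given: IP = 230.216.196.115, prefix = /27
Host bits = 32 - 27 = 5
Network last octet = 115 AND mask = 96
Host part size = 2^5 - 1 = 31
Broadcast last octet = 96 OR 31 = 127

127


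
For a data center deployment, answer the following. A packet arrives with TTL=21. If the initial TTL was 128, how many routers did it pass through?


Given: initial TTL = 128, received TTL = 21
Hops = initial TTL - received TTL
Hops = 128 - 21 = 107

107


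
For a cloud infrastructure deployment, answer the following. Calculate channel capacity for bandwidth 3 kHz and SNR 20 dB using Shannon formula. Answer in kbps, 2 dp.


Given: B = 3 kHz, SNR = 20 dB
SNR linear = 10^(20/10) = 100
1 + SNR = 101
log2(101) = 6.6582114828
C = 3 * 1000 * 6.6582114828 = 19974.6344 bps
C = 19.974634 kbps -> 19.97 kbps (2 dp)

19.97


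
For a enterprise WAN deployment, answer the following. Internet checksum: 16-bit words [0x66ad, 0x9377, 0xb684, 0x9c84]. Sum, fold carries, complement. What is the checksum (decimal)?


Given words: [0x66ad, 0x9377, 0xb684, 0x9c84]
Step 1: Sum all words
Raw sum = 26285 + 37751 + 46724 + 40068 = 150828
Step 2: Fold carry: (19756 + 2) = 19758
One's complement = ~19758 & 0xFFFF = 45777

45777


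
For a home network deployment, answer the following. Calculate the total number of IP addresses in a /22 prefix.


Given: CIDR prefix /22
Host bits = 32 - 22 = 10
Total addresses = 2^10 = 1024

1024


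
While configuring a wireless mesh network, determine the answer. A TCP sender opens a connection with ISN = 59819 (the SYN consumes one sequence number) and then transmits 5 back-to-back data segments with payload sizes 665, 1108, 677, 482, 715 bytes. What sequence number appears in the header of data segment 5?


The SYN occupies sequence number ISN = 59819, so the first data byte is ISN + 1 = 59820.
SEQ of data segment i = (ISN + 1) + sum of payload sizes of segments 1..i-1.
Segment 1: SEQ = 59820, payload = 665 bytes
Segment 2: SEQ = 60485, payload = 1108 bytes
Segment 3: SEQ = 61593, payload = 677 bytes
Segment 4: SEQ = 62270, payload = 482 bytes
Segment 5: SEQ = 62752, payload = 715 bytes
SEQ of segment 5 = 59820 + 665 + 1108 + 677 + 482 = 62752

62752


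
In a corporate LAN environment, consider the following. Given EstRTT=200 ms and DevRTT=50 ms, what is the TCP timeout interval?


Given: EstRTT = 200 ms, DevRTT = 50 ms
Timeout = EstRTT + 4 * DevRTT
4 * DevRTT = 4 * 50 = 200
Timeout = 200 + 200 = 400 ms

400


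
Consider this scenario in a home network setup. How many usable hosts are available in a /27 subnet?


Given: subnet mask /27
Host bits = 32 - 27 = 5
Total addresses = 2^5 = 32
Usable hosts = 32 - 2 (network + broadcast) = 30

30


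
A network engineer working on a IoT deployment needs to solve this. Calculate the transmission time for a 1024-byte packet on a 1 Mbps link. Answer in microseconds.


Given: packet = 1024 bytes, bandwidth = 1 Mbps
Packet in bits = 1024 * 8 = 8192 bits
Bandwidth = 1 * 10^6 = 1000000 bps
Time = 8192 / 1000000 seconds
Time in us = 8192 * 10^6 / 1000000 = 8192

8192


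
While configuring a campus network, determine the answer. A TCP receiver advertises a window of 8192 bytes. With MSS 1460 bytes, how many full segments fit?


Given: RWND = 8192 bytes, MSS = 1460 bytes
Full segments = floor(RWND / MSS)
Full segments = floor(8192 / 1460)
Full segments = floor(5.611) = 5

5


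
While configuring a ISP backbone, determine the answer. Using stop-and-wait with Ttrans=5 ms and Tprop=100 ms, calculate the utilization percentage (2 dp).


Given: Ttrans = 5 ms, Tprop = 100 ms
RTT = 2 * Tprop = 2 * 100 = 200 ms
U = Ttrans / (Ttrans + RTT)
U = 5 / (5 + 200)
U = 5 / 205 = 0.02439
U% = 2.44%

2.44


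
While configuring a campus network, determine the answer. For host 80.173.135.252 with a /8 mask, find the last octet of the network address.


Given: IP = 80.173.135.252, prefix = /8
Subnet mask = 255.0.0.0
Last octet of IP: 252
Last octet of mask: 0
Network last octet = 252 AND 0 = 0

0


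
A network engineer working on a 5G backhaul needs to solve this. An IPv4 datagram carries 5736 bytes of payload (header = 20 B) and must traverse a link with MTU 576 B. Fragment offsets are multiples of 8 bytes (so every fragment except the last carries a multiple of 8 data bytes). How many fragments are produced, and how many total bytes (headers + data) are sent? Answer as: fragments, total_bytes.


Max data per non-final fragment = floor((MTU - header)/8)*8 = floor((576 - 20)/8)*8 = floor(556/8)*8 = 552 B
Final fragment needs no 8-byte alignment: it can carry up to MTU - header = 556 B
Non-final fragments needed = ceil((payload - 556) / 552) = ceil(5180/552) = ceil(9.3841) = 10
Number of fragments = 10 + 1 = 11
Fragment sizes (data): 10 * 552 B + 216 B (last, 216 <= 556 OK)
Total bytes sent = payload + n_frags * header = 5736 + 11*20 = 5736 + 220 = 5956 B

11, 5956


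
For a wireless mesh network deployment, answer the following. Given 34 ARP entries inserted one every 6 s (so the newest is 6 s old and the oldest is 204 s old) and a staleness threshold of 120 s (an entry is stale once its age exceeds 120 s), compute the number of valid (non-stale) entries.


Ages are k * 204/34 s for k = 1..34 (spacing = 6.0000 s).
Entry k is valid iff k * 204/34 <= 120 iff k <= 34 * 120 / 204 = 20.0000
n_valid = floor(20.0000) = 20
(n_stale = 34 - 20 = 14)

20


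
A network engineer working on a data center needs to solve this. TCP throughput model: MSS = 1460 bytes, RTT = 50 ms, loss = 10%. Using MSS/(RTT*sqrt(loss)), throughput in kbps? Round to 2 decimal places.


Given: MSS = 1460 bytes, RTT = 50 ms, loss = 10%
RTT in seconds = 50 / 1000 = 0.05
Loss rate = 10% = 0.1
sqrt(loss) = sqrt(0.1) = 0.316227766017
Throughput (bytes/s) = 1460 / (0.05 * 0.316227766017) = 92338.5077
Throughput (kbps) = 92338.5077 * 8 / 1000 = 738.708061 -> 738.71 kbps (2 dp)

738.71


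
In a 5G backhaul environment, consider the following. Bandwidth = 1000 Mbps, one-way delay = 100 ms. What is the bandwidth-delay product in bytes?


Given: bandwidth = 1000 Mbps, delay = 100 ms
BDP in bits = 1000 * 10^6 * 100 / 1000
BDP in bits = 100000000
BDP in bytes = 100000000 / 8 = 12500000

12500000


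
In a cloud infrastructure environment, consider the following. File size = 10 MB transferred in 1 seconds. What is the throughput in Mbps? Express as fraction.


Given: file = 10 MB, time = 1 s
File in Mb = 10 * 8 = 80 Mb
Throughput = 80 / 1 Mbps
Throughput = 80 Mbps

80


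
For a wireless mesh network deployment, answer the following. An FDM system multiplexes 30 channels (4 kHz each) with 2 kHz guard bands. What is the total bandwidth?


Given: 30 channels, 4 kHz each, guard = 2 kHz
Channel bandwidth = 30 * 4 = 120 kHz
Guard bands = 29 gaps * 2 kHz = 58 kHz
Total = 120 + 58 = 178 kHz

178


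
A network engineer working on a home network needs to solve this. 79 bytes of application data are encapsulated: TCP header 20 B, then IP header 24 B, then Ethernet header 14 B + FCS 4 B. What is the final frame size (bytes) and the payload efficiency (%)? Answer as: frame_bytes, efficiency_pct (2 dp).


TCP segment = 79 + 20 = 99 B
IP packet = 99 + 24 = 123 B
Ethernet frame = 123 + 14 + 4 = 141 B
Efficiency = app / frame = 79 / 141 = 0.560284 = 56.0284% -> 56.03% (2 dp)

141, 56.03


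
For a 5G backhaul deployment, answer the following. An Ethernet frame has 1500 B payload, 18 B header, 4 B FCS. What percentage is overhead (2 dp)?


Given: payload = 1500 B, header = 18 B, trailer = 4 B
Overhead bytes = header + trailer = 18 + 4 = 22
Total frame = payload + overhead = 1500 + 22 = 1522
Overhead % = 22 / 1522 * 100 = 1.4455% -> 1.45% (2 dp)

1.45


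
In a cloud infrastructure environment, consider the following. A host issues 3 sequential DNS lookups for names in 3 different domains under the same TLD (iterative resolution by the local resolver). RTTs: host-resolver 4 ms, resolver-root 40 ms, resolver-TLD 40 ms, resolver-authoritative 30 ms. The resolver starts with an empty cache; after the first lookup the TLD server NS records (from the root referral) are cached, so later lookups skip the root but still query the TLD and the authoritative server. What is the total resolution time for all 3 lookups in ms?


Lookup 1 (cold cache): local + root + TLD + auth = 4 + 40 + 40 + 30 = 114 ms
Lookups 2..3 (TLD NS cached -> skip root; new domain -> still ask TLD and auth): local + TLD + auth = 4 + 40 + 30 = 74 ms each
Remaining 2 lookups: 2 * 74 = 148 ms
Total = 114 + 148 = 262 ms

262


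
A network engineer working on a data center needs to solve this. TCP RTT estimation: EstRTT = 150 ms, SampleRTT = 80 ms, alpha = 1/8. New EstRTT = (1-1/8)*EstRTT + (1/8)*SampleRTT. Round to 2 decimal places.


Given: EstRTT = 150 ms, SampleRTT = 80 ms, alpha = 1/8
New EstRTT = (1 - alpha) * EstRTT + alpha * SampleRTT
(7/8) * 150 = 131.25
(1/8) * 80 = 10
New EstRTT = 131.25 + 10 = 141.25 ms -> 141.25 ms (2 dp)

141.25


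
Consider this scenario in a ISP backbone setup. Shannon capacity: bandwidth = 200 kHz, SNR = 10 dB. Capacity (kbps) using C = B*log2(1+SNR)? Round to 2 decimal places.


Given: B = 200 kHz, SNR = 10 dB
SNR linear = 10^(10/10) = 10
1 + SNR = 11
log2(11) = 3.4594316186
C = 200 * 1000 * 3.4594316186 = 691886.3237 bps
C = 691.886324 kbps -> 691.89 kbps (2 dp)

691.89


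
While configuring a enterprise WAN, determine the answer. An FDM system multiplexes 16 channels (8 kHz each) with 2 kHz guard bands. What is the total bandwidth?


Given: 16 channels, 8 kHz each, guard = 2 kHz
Channel bandwidth = 16 * 8 = 128 kHz
Guard bands = 15 gaps * 2 kHz = 30 kHz
Total = 128 + 30 = 158 kHz

158


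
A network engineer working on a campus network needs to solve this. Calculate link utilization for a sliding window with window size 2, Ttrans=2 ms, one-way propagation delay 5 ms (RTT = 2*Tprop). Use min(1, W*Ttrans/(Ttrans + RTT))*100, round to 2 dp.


Given: W = 2, Ttrans = 2 ms, RTT = 10 ms (= 2 * Tprop, Tprop = 5 ms)
Cycle time = Ttrans + RTT = 2 + 10 = 12 ms (first packet sent until its ACK returns)
W * Ttrans = 2 * 2 = 4 ms of sending per cycle
W * Ttrans / (Ttrans + RTT) = 4 / 12 = 0.333333
U = min(1, 0.333333) = 0.333333
U% = 33.33%

33.33


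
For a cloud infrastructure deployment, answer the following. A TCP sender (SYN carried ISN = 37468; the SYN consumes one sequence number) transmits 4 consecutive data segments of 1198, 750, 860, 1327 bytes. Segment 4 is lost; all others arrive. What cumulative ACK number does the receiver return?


SYN uses sequence number 37468; first data byte = ISN + 1 = 37469.
Segment 1: SEQ = 37469, len = 1198 B, covers [37469, 38666]
Segment 2: SEQ = 38667, len = 750 B, covers [38667, 39416]
Segment 3: SEQ = 39417, len = 860 B, covers [39417, 40276]
Segment 4: SEQ = 40277, len = 1327 B, covers [40277, 41603] [LOST]
In-order data received: bytes [37469, 40276] (segments 1..3).
Segment 4 missing -> gap begins at byte 40277.
Cumulative ACK = next expected in-order byte = 37469 + 1198 + 750 + 860 = 40277

40277


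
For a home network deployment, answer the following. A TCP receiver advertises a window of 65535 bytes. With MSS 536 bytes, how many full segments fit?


Given: RWND = 65535 bytes, MSS = 536 bytes
Full segments = floor(RWND / MSS)
Full segments = floor(65535 / 536)
Full segments = floor(122.2668) = 122

122
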